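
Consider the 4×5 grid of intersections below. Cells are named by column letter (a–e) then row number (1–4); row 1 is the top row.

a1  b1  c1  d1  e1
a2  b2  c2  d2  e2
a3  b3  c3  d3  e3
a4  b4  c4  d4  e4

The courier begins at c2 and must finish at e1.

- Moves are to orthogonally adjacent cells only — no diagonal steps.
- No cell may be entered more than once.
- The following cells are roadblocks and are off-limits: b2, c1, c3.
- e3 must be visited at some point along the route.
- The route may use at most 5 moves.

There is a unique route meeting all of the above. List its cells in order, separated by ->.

The 5-move cap with required stops at e3 leaves no slack for detours.
Route from c2: right 1 to d2, down 1 to d3, right 1 to e3, up 2 to e1 — 5 moves in all.
Check: all required cells visited; 5 ≤ 5 moves.

c2 -> d2 -> d3 -> e3 -> e2 -> e1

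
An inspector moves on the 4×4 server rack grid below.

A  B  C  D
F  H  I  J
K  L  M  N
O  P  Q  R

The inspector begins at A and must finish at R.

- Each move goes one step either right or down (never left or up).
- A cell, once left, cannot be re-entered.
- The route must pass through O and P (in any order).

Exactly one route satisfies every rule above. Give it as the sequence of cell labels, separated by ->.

A -> F -> K -> O -> P -> Q -> R

Moves only go right or down, so the column and row indices never decrease.
Route from A: down 3 to O, right 3 to R — 6 moves in all.
Check: all required cells visited.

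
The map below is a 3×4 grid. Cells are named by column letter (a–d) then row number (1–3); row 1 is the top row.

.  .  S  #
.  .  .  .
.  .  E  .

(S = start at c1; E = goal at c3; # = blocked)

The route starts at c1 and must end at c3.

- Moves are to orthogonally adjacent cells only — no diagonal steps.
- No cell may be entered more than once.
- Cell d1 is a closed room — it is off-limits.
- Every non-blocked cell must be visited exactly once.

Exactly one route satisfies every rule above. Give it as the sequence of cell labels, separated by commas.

Need to visit all 11 open cells exactly once, starting at c1 and ending at c3.
Cell a3 has only two open neighbours (a2 and b3), so the path must pass straight through it: one of those is the cell it's entered from and the other is where it exits.
Route from c1: 2× left (reaching a1), 2× down (reaching a3), right to b3, up to b2, 2× right (reaching d2), down to d3, left to c3 — 10 moves in all.
Check: all 11 open cells covered.

c1, b1, a1, a2, a3, b3, b2, c2, d2, d3, c3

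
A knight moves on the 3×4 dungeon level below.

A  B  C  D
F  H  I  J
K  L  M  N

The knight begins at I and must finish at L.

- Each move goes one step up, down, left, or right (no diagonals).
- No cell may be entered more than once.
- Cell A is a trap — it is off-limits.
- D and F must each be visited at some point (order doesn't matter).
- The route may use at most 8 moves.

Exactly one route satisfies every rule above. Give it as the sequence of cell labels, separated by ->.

I -> J -> D -> C -> B -> H -> F -> K -> L

The budget equals the shortest possible length, so every move has to be on a shortest route through the required cells.
Route from I: right to J, up to D, 2× left (reaching B), down to H, left to F, down to K, right to L — 8 moves in all.
Check: all required cells visited; 8 ≤ 8 moves.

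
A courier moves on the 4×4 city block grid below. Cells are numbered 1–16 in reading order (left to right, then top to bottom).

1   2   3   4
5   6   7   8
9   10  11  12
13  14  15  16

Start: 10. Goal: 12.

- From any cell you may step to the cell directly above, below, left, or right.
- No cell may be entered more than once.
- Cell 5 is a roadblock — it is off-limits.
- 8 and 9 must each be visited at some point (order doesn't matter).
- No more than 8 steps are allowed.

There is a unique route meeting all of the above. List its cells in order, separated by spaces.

The 8-move cap with required stops at 8, 9 leaves no slack for detours.
Route from 10: left 1 to 9, down 1 to 13, right 2 to 15, up 2 to 7, right 1 to 8, down 1 to 12 — 8 moves in all.
Check: all required cells visited; 8 ≤ 8 moves.

10 9 13 14 15 11 7 8 12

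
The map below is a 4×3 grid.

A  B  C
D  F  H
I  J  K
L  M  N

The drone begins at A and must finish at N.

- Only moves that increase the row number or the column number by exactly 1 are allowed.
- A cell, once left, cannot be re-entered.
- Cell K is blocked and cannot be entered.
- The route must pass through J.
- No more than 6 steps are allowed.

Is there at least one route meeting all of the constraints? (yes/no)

yes

One route that works: A → D → I → J → M → N.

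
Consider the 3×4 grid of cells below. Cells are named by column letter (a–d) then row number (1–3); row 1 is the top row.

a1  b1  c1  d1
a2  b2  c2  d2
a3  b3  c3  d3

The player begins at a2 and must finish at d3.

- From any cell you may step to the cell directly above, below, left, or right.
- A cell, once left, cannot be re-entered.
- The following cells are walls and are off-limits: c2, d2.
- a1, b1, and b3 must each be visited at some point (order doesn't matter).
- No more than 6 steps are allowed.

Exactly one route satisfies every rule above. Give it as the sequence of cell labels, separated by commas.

a2, a1, b1, b2, b3, c3, d3

Any route must reach a1, b1, and b3 and still end at d3 within 6 moves, so the order of the required stops is forced.
Route from a2: up 1 to a1, right 1 to b1, down 2 to b3, right 2 to d3 — 6 moves in all.
Check: all required cells visited; 6 ≤ 6 moves.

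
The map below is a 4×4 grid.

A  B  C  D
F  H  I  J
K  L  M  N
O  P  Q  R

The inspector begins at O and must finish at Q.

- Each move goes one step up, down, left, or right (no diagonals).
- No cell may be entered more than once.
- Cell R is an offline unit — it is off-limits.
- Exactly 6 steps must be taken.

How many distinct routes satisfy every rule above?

Need simple routes of exactly 6 moves from O to Q (Manhattan distance 2, so 2 moves are spent on a detour and 2 undoing it).
Enumerating: O K F H L P Q | O K F H L M Q | O K F H I M Q | O K L H I M Q | O P L H I M Q.
That gives 5 routes.

5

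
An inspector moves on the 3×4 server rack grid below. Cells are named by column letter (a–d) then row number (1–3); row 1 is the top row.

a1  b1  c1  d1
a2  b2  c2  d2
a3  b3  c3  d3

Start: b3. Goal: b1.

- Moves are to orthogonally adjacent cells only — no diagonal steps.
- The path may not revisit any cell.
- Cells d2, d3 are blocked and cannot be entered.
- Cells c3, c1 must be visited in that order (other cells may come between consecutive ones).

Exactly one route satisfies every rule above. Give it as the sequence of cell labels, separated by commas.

b3, c3, c2, c1, b1

The waypoints must appear in the order c3, c1, with no cell reused.
Route from b3: right 1 to c3, up 2 to c1, left 1 to b1 — 4 moves in all.
Check: order respected (c3 at step 1, c1 at step 3).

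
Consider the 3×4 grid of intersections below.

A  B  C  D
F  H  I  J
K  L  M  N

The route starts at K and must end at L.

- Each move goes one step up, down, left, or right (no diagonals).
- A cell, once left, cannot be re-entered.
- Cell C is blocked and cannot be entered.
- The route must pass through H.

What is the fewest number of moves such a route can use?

3

Any route passes through H somewhere between K and L. Summing Manhattan distances along the two legs (K → H → L) gives a lower bound of 2 + 1 = 3 moves.
A route of 3 moves achieves this: K → F → H → L.
Since 3 matches the lower bound, it is optimal.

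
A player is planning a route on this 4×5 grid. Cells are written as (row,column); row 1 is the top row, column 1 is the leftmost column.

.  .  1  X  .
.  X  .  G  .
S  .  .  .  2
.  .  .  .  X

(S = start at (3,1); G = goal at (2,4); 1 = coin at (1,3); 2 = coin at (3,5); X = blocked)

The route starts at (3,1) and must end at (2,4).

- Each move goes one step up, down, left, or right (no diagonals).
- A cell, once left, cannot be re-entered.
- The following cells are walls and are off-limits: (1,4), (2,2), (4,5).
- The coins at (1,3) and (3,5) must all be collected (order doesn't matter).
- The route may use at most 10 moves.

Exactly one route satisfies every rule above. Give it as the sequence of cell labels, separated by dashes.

Any route must reach (1,3) and (3,5) and still end at (2,4) within 10 moves, so the order of the required stops is forced.
Route from (3,1): 2× up (reaching (1,1)), 2× right (reaching (1,3)), 2× down (reaching (3,3)), 2× right (reaching (3,5)), up to (2,5), left to (2,4) — 10 moves in all.
Check: all required cells visited; 10 ≤ 10 moves.

(3,1) - (2,1) - (1,1) - (1,2) - (1,3) - (2,3) - (3,3) - (3,4) - (3,5) - (2,5) - (2,4)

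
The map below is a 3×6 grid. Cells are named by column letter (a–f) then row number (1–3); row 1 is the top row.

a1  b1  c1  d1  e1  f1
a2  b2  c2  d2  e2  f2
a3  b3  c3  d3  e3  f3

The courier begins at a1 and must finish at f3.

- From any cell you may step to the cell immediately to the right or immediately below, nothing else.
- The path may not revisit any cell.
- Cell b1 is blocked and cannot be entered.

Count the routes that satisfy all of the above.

A right/down-only route from a1 to f3 makes exactly 2 down-moves and 5 right-moves in some order.
With no other constraints that would be C(7,2) = 21 routes.
Subtract routes through each blocked cell (inclusion–exclusion for overlaps): − through b1: 15 → 6.
That gives 6 routes.

6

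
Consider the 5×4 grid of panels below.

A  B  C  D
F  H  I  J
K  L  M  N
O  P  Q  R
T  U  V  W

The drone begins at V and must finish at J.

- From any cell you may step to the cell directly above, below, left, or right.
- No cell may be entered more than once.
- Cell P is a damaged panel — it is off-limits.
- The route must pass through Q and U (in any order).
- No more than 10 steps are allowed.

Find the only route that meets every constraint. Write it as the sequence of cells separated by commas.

V, U, T, O, K, L, M, Q, R, N, J

The 10-move cap with required stops at Q, U leaves no slack for detours.
Route from V: left 2 to T, up 2 to K, right 2 to M, down 1 to Q, right 1 to R, up 2 to J — 10 moves in all.
Check: all required cells visited; 10 ≤ 10 moves.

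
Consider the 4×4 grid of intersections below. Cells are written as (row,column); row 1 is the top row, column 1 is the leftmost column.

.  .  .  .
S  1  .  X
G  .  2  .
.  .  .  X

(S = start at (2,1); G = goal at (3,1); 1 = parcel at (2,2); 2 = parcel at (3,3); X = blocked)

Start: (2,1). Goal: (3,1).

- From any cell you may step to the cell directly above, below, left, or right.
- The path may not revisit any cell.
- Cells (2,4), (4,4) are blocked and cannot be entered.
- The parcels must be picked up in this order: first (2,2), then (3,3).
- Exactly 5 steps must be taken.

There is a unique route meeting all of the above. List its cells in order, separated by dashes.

The waypoints must appear in the order (2,2), (3,3), with no cell reused.
Route from (2,1): 2× right (reaching (2,3)), down to (3,3), 2× left (reaching (3,1)) — 5 moves in all.
Check: order respected (1 at step 1, 2 at step 3); 5 moves as required.

(2,1) - (2,2) - (2,3) - (3,3) - (3,2) - (3,1)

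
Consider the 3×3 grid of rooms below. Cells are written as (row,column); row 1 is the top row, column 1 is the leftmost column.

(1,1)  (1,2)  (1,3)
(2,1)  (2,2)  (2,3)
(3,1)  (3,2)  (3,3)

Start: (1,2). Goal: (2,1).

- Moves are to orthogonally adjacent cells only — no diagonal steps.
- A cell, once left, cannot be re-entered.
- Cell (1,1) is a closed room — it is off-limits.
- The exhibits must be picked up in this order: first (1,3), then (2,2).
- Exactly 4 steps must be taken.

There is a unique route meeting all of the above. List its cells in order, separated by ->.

The waypoints must appear in the order (1,3), (2,2), with no cell reused.
Route from (1,2): right 1 to (1,3), down 1 to (2,3), left 2 to (2,1) — 4 moves in all.
Check: order respected ((1,3) at step 1, (2,2) at step 3); 4 moves as required.

(1,2) -> (1,3) -> (2,3) -> (2,2) -> (2,1)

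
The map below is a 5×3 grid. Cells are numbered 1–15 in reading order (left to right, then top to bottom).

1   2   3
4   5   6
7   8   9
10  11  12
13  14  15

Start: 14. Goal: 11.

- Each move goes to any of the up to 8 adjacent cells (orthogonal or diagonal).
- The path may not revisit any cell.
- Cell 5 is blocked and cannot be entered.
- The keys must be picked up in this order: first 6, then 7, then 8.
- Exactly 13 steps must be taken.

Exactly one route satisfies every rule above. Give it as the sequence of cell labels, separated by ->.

The waypoints must appear in the order 6, 7, 8, with no cell reused.
Route from 14: right 1 to 15, up 4 to 3, left 2 to 1, down 2 to 7, right 1 to 8, down-left 1 to 10, down 1 to 13, up-right 1 to 11 — 13 moves in all.
Check: order respected (6 at step 4, 7 at step 9, 8 at step 10); 13 moves as required.

14 -> 15 -> 12 -> 9 -> 6 -> 3 -> 2 -> 1 -> 4 -> 7 -> 8 -> 10 -> 13 -> 11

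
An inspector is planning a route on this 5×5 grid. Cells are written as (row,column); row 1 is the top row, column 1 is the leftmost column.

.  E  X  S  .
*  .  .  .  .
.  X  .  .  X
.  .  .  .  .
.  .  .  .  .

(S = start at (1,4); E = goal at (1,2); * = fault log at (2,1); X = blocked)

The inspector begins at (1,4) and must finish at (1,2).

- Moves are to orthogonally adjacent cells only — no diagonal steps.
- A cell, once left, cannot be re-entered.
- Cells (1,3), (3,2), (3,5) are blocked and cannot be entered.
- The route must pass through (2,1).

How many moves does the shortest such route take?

Any route passes through (2,1) somewhere between (1,4) and (1,2). Summing Manhattan distances along the two legs ((1,4) → (2,1) → (1,2)) gives a lower bound of 4 + 2 = 6 moves.
A route of 6 moves achieves this: (1,4) → (2,4) → (2,3) → (2,2) → (2,1) → (1,1) → (1,2).
Since 6 matches the lower bound, it is optimal.

6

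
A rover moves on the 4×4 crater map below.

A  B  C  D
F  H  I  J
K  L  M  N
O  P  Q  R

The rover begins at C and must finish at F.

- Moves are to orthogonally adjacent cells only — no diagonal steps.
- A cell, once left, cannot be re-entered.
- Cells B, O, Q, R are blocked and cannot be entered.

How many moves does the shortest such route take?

3

The Manhattan distance from C to F is |1−2| + |3−1| = 3, so at least 3 moves are needed.
A route of 3 moves achieves this: C → I → H → F.
Since 3 matches the lower bound, it is optimal.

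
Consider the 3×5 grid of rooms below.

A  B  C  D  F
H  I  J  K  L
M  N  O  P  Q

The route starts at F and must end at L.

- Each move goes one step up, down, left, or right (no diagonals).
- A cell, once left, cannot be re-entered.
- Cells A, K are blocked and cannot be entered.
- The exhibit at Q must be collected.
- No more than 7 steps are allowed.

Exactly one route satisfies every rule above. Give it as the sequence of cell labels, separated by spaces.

The budget equals the shortest possible length, so every move has to be on a shortest route through the required cells.
Route from F: 2× left (reaching C), 2× down (reaching O), 2× right (reaching Q), up to L — 7 moves in all.
Check: all required cells visited; 7 ≤ 7 moves.

F D C J O P Q L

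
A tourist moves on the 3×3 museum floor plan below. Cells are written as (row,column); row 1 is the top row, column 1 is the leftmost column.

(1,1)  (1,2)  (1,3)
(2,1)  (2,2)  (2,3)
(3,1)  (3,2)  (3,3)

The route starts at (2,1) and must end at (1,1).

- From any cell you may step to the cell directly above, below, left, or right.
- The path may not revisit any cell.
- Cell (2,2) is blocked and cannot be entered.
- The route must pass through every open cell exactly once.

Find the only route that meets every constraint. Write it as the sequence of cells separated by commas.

(2,1), (3,1), (3,2), (3,3), (2,3), (1,3), (1,2), (1,1)

Need to visit all 8 open cells exactly once, starting at (2,1) and ending at (1,1).
Cell (1,3) has only two open neighbours ((2,3) and (1,2)), so the path must pass straight through it: one of those is the cell it's entered from and the other is where it exits.
Route from (2,1): down 1 to (3,1), right 2 to (3,3), up 2 to (1,3), left 2 to (1,1) — 7 moves in all.
Check: all 8 open cells covered.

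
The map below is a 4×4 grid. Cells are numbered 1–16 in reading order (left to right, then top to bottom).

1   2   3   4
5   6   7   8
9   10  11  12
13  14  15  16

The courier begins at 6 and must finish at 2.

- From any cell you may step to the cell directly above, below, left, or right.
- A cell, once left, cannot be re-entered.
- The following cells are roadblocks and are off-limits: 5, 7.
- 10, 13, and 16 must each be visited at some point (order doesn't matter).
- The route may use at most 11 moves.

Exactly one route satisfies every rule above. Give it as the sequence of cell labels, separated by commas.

The budget equals the shortest possible length, so every move has to be on a shortest route through the required cells.
Route from 6: down to 10, left to 9, down to 13, 3× right (reaching 16), 3× up (reaching 4), 2× left (reaching 2) — 11 moves in all.
Check: all required cells visited; 11 ≤ 11 moves.

6, 10, 9, 13, 14, 15, 16, 12, 8, 4, 3, 2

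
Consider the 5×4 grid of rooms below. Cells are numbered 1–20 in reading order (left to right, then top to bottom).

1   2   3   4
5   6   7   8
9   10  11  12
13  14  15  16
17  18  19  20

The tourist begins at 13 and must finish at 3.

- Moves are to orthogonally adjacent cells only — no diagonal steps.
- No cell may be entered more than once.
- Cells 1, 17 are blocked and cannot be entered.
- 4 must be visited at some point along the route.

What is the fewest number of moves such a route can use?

Any route passes through 4 somewhere between 13 and 3. Summing Manhattan distances along the two legs (13 → 4 → 3) gives a lower bound of 6 + 1 = 7 moves.
A route of 7 moves achieves this: 13 → 9 → 5 → 6 → 7 → 8 → 4 → 3.
Since 7 matches the lower bound, it is optimal.

7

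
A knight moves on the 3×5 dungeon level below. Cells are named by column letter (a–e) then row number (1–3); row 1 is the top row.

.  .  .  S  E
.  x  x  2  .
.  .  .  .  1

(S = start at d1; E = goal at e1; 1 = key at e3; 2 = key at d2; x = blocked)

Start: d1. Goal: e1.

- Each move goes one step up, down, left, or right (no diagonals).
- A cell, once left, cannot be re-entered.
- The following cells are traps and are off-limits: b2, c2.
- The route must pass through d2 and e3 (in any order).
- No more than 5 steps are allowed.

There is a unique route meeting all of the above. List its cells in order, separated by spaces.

The budget equals the shortest possible length, so every move has to be on a shortest route through the required cells.
Route from d1: down 2 to d3, right 1 to e3, up 2 to e1 — 5 moves in all.
Check: all required cells visited; 5 ≤ 5 moves.

d1 d2 d3 e3 e2 e1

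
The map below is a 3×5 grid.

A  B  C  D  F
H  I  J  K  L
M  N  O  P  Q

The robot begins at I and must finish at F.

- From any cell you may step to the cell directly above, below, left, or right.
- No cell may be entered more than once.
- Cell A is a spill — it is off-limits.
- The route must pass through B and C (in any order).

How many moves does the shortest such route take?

4

Any route passes through B and C in some order between I and F. Summing Manhattan distances along each leg and taking the cheapest ordering (I → B → C → F) gives a lower bound of 1 + 1 + 2 = 4 moves.
A route of 4 moves achieves this: I → B → C → D → F.
Since 4 matches the lower bound, it is optimal.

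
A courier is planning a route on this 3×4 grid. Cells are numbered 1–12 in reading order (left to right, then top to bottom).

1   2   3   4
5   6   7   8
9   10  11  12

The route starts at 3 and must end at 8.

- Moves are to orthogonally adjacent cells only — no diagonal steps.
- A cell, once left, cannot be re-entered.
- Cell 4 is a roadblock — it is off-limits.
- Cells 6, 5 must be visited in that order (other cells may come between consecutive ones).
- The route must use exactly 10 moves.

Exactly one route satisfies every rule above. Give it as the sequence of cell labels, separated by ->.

3 -> 7 -> 6 -> 2 -> 1 -> 5 -> 9 -> 10 -> 11 -> 12 -> 8

The waypoints must appear in the order 6, 5, with no cell reused.
Route from 3: down to 7, left to 6, up to 2, left to 1, 2× down (reaching 9), 3× right (reaching 12), up to 8 — 10 moves in all.
Check: order respected (6 at step 2, 5 at step 5); 10 moves as required.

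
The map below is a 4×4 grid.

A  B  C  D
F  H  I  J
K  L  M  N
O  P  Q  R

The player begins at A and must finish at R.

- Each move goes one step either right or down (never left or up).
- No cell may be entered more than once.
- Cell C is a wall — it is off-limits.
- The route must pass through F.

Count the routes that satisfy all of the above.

A right/down-only route from A to R makes exactly 3 down-moves and 3 right-moves in some order.
With no other constraints that would be C(6,3) = 20 routes.
Split at F and multiply the segment counts (each segment already excludes blocked cells): A→F: 1; F→R: 10; product = 10.
That gives 10 routes.

10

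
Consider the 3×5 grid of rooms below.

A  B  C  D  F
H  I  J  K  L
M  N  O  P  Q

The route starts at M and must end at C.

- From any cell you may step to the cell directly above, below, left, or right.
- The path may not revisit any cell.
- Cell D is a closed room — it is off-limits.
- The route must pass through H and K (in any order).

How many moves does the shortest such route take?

8

Any route passes through H and K in some order between M and C. Summing Manhattan distances along each leg and taking the cheapest ordering (M → H → K → C) gives a lower bound of 1 + 3 + 2 = 6 moves.
The shortest route satisfying every rule uses 8 moves: M → H → I → N → O → P → K → J → C.
The no-revisit rule (legs can't share cells) pushes the minimum above the 6-move bound; an exhaustive check rules out every length from 6 to 7, leaving 8 as the minimum.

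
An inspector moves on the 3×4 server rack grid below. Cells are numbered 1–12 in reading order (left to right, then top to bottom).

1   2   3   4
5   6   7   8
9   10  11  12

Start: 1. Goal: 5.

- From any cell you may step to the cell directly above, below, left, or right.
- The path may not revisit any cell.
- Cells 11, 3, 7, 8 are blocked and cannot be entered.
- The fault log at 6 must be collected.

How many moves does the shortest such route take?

3

Any route passes through 6 somewhere between 1 and 5. Summing Manhattan distances along the two legs (1 → 6 → 5) gives a lower bound of 2 + 1 = 3 moves.
A route of 3 moves achieves this: 1 → 2 → 6 → 5.
Since 3 matches the lower bound, it is optimal.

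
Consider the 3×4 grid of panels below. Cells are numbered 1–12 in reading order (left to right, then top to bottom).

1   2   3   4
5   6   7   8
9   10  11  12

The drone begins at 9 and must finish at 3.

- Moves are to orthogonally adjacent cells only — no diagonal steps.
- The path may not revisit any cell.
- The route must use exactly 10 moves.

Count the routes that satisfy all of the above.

Need simple routes of exactly 10 moves from 9 to 3 (Manhattan distance 4, so 3 moves are spent on a detour and 3 undoing it).
Enumerating: 9 5 1 2 6 10 11 7 8 4 3 | 9 5 1 2 6 10 11 12 8 4 3 | 9 5 1 2 6 10 11 12 8 7 3 | 9 5 1 2 6 7 11 12 8 4 3 | 9 10 11 12 8 7 6 5 1 2 3.
That gives 5 routes.

5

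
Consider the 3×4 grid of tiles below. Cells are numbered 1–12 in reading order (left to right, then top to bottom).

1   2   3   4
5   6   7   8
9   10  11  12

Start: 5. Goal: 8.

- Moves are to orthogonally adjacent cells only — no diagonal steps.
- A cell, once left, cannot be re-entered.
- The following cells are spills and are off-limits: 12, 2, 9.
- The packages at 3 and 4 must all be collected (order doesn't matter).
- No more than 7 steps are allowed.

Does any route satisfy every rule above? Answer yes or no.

yes

One route that works: 5 → 6 → 7 → 3 → 4 → 8.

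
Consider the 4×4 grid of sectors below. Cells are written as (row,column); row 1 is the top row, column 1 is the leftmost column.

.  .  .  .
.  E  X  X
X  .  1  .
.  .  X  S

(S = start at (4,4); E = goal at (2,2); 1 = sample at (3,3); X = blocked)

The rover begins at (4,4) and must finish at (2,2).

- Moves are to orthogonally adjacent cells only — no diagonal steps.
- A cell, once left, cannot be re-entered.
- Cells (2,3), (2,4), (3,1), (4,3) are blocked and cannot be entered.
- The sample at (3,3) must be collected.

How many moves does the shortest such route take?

4

Any route passes through (3,3) somewhere between (4,4) and (2,2). Summing Manhattan distances along the two legs ((4,4) → (3,3) → (2,2)) gives a lower bound of 2 + 2 = 4 moves.
A route of 4 moves achieves this: (4,4) → (3,4) → (3,3) → (3,2) → (2,2).
Since 4 matches the lower bound, it is optimal.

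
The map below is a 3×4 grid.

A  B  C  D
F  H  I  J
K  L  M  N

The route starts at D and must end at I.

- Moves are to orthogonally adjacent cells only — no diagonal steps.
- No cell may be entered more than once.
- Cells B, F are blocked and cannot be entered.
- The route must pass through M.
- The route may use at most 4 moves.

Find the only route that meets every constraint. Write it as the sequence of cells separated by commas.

Any route must reach M and still end at I within 4 moves, so the order of the required stops is forced.
Route from D: down 2 to N, left 1 to M, up 1 to I — 4 moves in all.
Check: all required cells visited; 4 ≤ 4 moves.

D, J, N, M, I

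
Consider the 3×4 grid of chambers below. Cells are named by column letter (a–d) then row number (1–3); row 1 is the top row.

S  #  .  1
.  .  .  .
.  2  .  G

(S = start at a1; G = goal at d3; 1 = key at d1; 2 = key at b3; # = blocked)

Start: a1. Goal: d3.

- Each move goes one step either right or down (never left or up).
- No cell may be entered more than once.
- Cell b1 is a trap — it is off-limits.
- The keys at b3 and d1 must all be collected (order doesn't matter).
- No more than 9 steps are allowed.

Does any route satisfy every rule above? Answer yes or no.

b3 is below but to the left of d1: going d1 → b3 would need a leftward move and b3 → d1 an upward move, so no right/down-only route can visit both required cells.

no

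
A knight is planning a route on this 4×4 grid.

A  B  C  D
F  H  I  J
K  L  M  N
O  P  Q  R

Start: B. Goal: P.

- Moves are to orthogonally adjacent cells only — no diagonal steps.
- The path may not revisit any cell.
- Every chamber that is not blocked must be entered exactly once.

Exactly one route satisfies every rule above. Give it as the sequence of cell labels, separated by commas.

B, A, F, H, I, C, D, J, N, R, Q, M, L, K, O, P

Need to visit all 16 open cells exactly once, starting at B and ending at P.
Route from B: left 1 to A, down 1 to F, right 2 to I, up 1 to C, right 1 to D, down 3 to R, left 1 to Q, up 1 to M, left 2 to K, down 1 to O, right 1 to P — 15 moves in all.
Check: all 16 open cells covered.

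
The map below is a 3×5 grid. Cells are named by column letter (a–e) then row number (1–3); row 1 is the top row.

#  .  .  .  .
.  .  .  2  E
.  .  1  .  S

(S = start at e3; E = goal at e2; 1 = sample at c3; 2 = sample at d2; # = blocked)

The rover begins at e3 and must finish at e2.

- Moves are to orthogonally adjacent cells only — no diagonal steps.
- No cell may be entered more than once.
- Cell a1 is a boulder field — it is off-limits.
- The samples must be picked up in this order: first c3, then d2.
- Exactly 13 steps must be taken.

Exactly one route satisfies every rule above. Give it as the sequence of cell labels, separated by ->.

The waypoints must appear in the order c3, d2, with no cell reused.
Route from e3: 4× left (reaching a3), up to a2, right to b2, up to b1, right to c1, down to c2, right to d2, up to d1, right to e1, down to e2 — 13 moves in all.
Check: order respected (1 at step 2, 2 at step 10); 13 moves as required.

e3 -> d3 -> c3 -> b3 -> a3 -> a2 -> b2 -> b1 -> c1 -> c2 -> d2 -> d1 -> e1 -> e2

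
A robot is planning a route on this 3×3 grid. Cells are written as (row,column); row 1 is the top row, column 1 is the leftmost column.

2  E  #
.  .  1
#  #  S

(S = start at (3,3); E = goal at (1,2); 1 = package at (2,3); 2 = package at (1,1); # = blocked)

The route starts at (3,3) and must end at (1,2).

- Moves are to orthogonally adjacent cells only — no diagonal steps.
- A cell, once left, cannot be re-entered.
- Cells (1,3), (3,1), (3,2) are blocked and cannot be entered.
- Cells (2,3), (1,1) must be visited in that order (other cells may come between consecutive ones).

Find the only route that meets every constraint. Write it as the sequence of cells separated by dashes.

The waypoints must appear in the order (2,3), (1,1), with no cell reused.
Route from (3,3): up 1 to (2,3), left 2 to (2,1), up 1 to (1,1), right 1 to (1,2) — 5 moves in all.
Check: order respected (1 at step 1, 2 at step 4).

(3,3) - (2,3) - (2,2) - (2,1) - (1,1) - (1,2)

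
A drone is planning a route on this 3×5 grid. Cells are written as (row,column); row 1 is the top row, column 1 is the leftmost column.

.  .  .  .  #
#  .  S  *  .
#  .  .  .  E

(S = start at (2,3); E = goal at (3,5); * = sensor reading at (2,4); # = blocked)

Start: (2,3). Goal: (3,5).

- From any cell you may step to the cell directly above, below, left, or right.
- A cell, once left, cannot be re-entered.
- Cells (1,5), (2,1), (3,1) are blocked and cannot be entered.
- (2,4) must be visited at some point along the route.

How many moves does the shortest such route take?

3

Any route passes through (2,4) somewhere between (2,3) and (3,5). Summing Manhattan distances along the two legs ((2,3) → (2,4) → (3,5)) gives a lower bound of 1 + 2 = 3 moves.
A route of 3 moves achieves this: (2,3) → (2,4) → (3,4) → (3,5).
Since 3 matches the lower bound, it is optimal.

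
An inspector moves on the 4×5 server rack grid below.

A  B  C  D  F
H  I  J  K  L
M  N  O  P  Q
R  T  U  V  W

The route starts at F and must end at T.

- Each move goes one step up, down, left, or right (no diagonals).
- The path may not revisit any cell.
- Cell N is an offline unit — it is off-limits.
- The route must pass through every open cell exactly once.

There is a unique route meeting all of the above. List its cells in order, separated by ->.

F -> L -> Q -> W -> V -> U -> O -> P -> K -> D -> C -> J -> I -> B -> A -> H -> M -> R -> T

Need to visit all 19 open cells exactly once, starting at F and ending at T.
Cell A has only two open neighbours (H and B), so the path must pass straight through it: one of those is the cell it's entered from and the other is where it exits.
Route from F: down 3 to W, left 2 to U, up 1 to O, right 1 to P, up 2 to D, left 1 to C, down 1 to J, left 1 to I, up 1 to B, left 1 to A, down 3 to R, right 1 to T — 18 moves in all.
Check: all 19 open cells covered.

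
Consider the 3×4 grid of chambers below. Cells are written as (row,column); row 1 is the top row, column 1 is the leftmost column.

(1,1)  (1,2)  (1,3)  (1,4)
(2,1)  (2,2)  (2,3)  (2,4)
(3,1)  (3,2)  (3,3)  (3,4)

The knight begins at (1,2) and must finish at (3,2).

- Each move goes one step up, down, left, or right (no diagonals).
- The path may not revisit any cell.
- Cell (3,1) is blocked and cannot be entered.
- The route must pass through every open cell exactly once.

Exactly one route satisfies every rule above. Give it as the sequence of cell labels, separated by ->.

(1,2) -> (1,1) -> (2,1) -> (2,2) -> (2,3) -> (1,3) -> (1,4) -> (2,4) -> (3,4) -> (3,3) -> (3,2)

Need to visit all 11 open cells exactly once, starting at (1,2) and ending at (3,2).
Cell (1,4) has only two open neighbours ((2,4) and (1,3)), so the path must pass straight through it: one of those is the cell it's entered from and the other is where it exits.
Route from (1,2): left 1 to (1,1), down 1 to (2,1), right 2 to (2,3), up 1 to (1,3), right 1 to (1,4), down 2 to (3,4), left 2 to (3,2) — 10 moves in all.
Check: all 11 open cells covered.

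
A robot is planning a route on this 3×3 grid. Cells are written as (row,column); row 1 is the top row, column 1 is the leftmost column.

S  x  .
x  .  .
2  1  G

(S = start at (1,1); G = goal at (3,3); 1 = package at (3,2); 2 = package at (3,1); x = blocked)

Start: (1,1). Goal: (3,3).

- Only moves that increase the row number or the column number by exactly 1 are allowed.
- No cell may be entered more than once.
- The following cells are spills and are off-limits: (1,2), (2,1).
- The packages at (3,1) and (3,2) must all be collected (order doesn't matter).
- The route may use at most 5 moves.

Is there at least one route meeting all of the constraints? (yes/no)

Right/down moves force the required cells to be taken in the order (3,1), (3,2). Every right/down route from (1,1) to (3,1) runs into a blocked cell, so that leg cannot be completed.

no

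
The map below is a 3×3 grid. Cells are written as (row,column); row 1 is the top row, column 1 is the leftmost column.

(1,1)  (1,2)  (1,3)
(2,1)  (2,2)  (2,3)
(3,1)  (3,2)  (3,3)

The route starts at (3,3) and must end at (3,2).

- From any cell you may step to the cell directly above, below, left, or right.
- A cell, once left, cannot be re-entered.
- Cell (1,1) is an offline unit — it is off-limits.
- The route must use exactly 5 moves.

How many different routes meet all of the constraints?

2

Need simple routes of exactly 5 moves from (3,3) to (3,2) (Manhattan distance 1, so 2 moves are spent on a detour and 2 undoing it).
Enumerating: (3,3) (2,3) (1,3) (1,2) (2,2) (3,2) | (3,3) (2,3) (2,2) (2,1) (3,1) (3,2).
That gives 2 routes.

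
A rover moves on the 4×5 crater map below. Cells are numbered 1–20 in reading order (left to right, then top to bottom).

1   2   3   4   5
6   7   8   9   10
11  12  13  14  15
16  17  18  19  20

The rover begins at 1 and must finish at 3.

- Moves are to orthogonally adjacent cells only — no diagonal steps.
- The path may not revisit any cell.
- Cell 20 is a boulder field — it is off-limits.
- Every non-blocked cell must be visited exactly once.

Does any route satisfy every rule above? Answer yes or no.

yes

One route that works: 1 → 6 → 11 → 16 → 17 → 12 → 13 → 18 → 19 → 14 → 15 → 10 → 5 → 4 → 9 → 8 → 7 → 2 → 3.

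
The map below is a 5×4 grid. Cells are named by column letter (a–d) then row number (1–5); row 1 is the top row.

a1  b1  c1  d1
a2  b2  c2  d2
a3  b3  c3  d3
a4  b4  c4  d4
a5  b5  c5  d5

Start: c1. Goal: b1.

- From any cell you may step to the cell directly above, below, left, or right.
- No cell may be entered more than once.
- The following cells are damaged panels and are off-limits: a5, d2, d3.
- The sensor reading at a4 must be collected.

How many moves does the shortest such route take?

Any route passes through a4 somewhere between c1 and b1. Summing Manhattan distances along the two legs (c1 → a4 → b1) gives a lower bound of 5 + 4 = 9 moves.
A route of 9 moves achieves this: c1 → c2 → c3 → c4 → b4 → a4 → a3 → a2 → a1 → b1.
Since 9 matches the lower bound, it is optimal.

9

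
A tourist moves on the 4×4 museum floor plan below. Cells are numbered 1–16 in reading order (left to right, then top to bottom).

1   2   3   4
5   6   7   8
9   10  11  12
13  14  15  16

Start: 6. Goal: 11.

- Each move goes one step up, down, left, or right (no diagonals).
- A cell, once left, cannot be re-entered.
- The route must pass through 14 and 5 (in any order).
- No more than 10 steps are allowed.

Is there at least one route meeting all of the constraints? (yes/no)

One route that works: 6 → 5 → 9 → 13 → 14 → 10 → 11.

yes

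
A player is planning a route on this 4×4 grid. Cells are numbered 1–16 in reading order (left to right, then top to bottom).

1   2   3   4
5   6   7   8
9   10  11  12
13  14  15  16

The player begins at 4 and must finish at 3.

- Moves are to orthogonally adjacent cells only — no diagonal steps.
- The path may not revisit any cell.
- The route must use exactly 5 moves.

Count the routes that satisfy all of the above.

Need simple routes of exactly 5 moves from 4 to 3 (Manhattan distance 1, so 2 moves are spent on a detour and 2 undoing it).
Enumerating: 4 8 12 11 7 3 | 4 8 7 6 2 3.
That gives 2 routes.

2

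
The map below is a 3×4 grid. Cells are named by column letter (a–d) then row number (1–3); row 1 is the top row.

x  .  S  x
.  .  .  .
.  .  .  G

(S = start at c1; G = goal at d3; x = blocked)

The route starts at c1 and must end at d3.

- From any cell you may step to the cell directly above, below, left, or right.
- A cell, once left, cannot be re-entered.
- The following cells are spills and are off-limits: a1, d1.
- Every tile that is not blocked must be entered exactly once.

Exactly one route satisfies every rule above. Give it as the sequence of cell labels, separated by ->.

c1 -> b1 -> b2 -> a2 -> a3 -> b3 -> c3 -> c2 -> d2 -> d3

Need to visit all 10 open cells exactly once, starting at c1 and ending at d3.
Cell b1 has only two open neighbours (b2 and c1), so the path must pass straight through it: one of those is the cell it's entered from and the other is where it exits.
Route from c1: left to b1, down to b2, left to a2, down to a3, 2× right (reaching c3), up to c2, right to d2, down to d3 — 9 moves in all.
Check: all 10 open cells covered.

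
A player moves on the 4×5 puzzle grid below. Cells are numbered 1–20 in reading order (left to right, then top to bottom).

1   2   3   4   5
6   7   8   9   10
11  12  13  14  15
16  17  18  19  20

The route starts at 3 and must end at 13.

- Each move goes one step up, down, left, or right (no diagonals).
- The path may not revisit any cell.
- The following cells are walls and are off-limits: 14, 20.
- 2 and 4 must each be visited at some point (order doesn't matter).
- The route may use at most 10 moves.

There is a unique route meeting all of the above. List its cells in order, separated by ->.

3 -> 4 -> 9 -> 8 -> 7 -> 2 -> 1 -> 6 -> 11 -> 12 -> 13

The budget equals the shortest possible length, so every move has to be on a shortest route through the required cells.
Route from 3: right to 4, down to 9, 2× left (reaching 7), up to 2, left to 1, 2× down (reaching 11), 2× right (reaching 13) — 10 moves in all.
Check: all required cells visited; 10 ≤ 10 moves.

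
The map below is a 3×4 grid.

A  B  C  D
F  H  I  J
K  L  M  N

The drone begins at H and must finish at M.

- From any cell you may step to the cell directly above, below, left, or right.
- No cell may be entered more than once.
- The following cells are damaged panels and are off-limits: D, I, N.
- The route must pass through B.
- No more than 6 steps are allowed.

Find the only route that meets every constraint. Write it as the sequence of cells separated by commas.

The 6-move cap with required stops at B leaves no slack for detours.
Route from H: up 1 to B, left 1 to A, down 2 to K, right 2 to M — 6 moves in all.
Check: all required cells visited; 6 ≤ 6 moves.

H, B, A, F, K, L, M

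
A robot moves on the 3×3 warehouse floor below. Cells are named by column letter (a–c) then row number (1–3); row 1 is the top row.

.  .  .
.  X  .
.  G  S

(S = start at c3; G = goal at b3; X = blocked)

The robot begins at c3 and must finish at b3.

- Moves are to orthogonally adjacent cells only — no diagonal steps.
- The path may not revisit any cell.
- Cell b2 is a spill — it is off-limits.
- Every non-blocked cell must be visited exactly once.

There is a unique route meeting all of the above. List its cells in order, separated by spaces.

c3 c2 c1 b1 a1 a2 a3 b3

Need to visit all 8 open cells exactly once, starting at c3 and ending at b3.
Route from c3: 2× up (reaching c1), 2× left (reaching a1), 2× down (reaching a3), right to b3 — 7 moves in all.
Check: all 8 open cells covered.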